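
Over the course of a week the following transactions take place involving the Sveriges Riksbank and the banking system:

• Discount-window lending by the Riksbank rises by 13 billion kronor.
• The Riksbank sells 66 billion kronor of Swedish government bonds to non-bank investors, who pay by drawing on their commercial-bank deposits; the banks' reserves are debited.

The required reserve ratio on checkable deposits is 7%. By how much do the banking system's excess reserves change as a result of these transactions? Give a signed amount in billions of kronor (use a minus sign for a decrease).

Discount-window loan 13 billion kronor: reserves +13B, deposits 0.
Asset sale (to non-banks) 66 billion kronor: reserves −66B, deposits −66B.
Totals: Δreserves = −53B, Δdeposits = −66B.
Δrequired reserves = 7% × −66B = −4.62B.
Δexcess reserves = Δreserves − Δrequired = −53B − (−4.62B) = -48.38 billion.

-48.38 billion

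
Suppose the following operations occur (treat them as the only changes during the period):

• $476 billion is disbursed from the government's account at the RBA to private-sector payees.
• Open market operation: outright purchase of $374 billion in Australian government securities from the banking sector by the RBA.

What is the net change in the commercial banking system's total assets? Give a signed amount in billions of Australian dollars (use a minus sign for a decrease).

+$476 billion

RBA balance sheet:
  Assets:      Securities +$374B
  Liabilities: Bank reserves +$850B, Government deposits −$476B
Commercial banking system:
  Assets:      Reserves at CB +$850B, Securities −$374B
  Liabilities: Checkable deposits +$476B
Change in total bank assets = +$476 billion.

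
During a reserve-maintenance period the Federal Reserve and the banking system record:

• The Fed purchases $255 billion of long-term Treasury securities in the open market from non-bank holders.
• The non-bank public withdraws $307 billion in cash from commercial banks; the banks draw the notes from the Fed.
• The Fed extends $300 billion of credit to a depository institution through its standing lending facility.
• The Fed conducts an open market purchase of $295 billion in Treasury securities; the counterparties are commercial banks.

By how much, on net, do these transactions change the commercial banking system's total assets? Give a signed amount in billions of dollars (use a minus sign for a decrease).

+$248 billion

Fed balance sheet:
  Assets:      Securities +$550B, Loans to banks +$300B
  Liabilities: Bank reserves +$543B, Currency in circulation +$307B
Commercial banking system:
  Assets:      Reserves at CB +$543B, Securities −$295B
  Liabilities: Checkable deposits −$52B, Borrowings from CB +$300B
Change in total bank assets = +$248 billion.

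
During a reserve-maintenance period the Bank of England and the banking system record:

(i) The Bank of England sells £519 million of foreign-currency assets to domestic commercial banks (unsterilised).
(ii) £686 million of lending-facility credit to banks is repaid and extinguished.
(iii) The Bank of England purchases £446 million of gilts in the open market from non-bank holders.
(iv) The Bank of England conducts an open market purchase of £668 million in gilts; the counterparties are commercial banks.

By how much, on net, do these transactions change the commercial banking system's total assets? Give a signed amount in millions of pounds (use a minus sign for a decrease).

-£240 million

FX sale £519 million: just an asset swap on bank balance sheets → 0.
Discount-window repayment £686 million: bank balance sheets shrink → −£686M.
Asset purchase (from non-banks) £446 million: bank balance sheets expand → +£446M.
OMO purchase (from banks) £668 million: just an asset swap on bank balance sheets → 0.
Net: 0 − 686 + 446 + 0 = -£240 million.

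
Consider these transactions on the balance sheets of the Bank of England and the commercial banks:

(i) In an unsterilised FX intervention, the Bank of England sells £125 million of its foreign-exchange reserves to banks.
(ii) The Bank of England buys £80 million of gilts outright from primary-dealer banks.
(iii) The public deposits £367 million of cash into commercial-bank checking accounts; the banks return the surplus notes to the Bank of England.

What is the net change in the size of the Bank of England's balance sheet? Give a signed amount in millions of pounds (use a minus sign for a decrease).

FX sale £125 million: a Bank of England asset is shed → −£125M.
OMO purchase (from banks) £80 million: a Bank of England asset is acquired → +£80M.
Currency deposit £367 million: only the composition of liabilities changes → 0.
Net: −125 + 80 + 0 = -£45 million.

-£45 million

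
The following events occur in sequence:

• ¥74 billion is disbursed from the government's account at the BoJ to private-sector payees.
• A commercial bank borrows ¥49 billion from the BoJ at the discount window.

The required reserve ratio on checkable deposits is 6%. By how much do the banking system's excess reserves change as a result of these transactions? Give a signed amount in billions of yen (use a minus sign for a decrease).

Government spending ¥74 billion: reserves +¥74B, deposits +¥74B.
Discount-window loan ¥49 billion: reserves +¥49B, deposits 0.
Totals: Δreserves = +¥123B, Δdeposits = +¥74B.
Δrequired reserves = 6% × +¥74B = +¥4.44B.
Δexcess reserves = Δreserves − Δrequired = +¥123B − (+¥4.44B) = +¥118.56 billion.

+¥118.56 billion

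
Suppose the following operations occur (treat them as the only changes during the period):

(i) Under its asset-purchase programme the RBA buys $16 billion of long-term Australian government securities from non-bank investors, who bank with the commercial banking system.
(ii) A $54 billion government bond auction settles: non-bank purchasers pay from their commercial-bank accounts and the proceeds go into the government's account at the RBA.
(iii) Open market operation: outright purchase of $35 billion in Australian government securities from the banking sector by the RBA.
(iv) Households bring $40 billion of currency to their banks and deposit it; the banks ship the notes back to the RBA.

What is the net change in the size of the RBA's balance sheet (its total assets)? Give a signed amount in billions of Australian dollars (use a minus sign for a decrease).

Asset purchase (from non-banks) $16 billion: an RBA asset is acquired → +$16B.
Government account inflow $54 billion: only the composition of liabilities changes → 0.
OMO purchase (from banks) $35 billion: an RBA asset is acquired → +$35B.
Currency deposit $40 billion: only the composition of liabilities changes → 0.
Net: 16 + 0 + 35 + 0 = +$51 billion.

+$51 billion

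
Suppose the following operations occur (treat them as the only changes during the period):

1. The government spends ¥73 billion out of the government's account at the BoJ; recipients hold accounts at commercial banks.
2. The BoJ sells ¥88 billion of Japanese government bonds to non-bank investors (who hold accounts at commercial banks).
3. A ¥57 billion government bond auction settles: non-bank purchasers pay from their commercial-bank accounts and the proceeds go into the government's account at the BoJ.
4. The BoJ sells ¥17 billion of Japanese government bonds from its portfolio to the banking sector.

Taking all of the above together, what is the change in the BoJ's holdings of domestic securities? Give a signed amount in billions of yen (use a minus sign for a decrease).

-¥105 billion

Government spending ¥73 billion: the BoJ's securities portfolio is untouched → 0.
Asset sale (to non-banks) ¥88 billion: securities removed from the BoJ's portfolio → −¥88B.
Government account inflow ¥57 billion: the BoJ's securities portfolio is untouched → 0.
OMO sale (to banks) ¥17 billion: securities removed from the BoJ's portfolio → −¥17B.
Net: 0 − 88 + 0 − 17 = -¥105 billion.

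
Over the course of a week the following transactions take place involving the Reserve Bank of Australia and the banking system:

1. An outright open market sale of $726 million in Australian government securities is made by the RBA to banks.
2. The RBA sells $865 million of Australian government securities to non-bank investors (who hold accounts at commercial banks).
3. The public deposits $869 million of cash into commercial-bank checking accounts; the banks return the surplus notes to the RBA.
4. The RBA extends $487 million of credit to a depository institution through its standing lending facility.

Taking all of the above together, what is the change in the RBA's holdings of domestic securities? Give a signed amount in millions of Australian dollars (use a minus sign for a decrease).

-$1591 million

RBA balance sheet:
  Assets:      Securities −$1591M, Loans to banks +$487M
  Liabilities: Bank reserves −$235M, Currency in circulation −$869M
So the change in the RBA's holdings of domestic securities is -$1591 million.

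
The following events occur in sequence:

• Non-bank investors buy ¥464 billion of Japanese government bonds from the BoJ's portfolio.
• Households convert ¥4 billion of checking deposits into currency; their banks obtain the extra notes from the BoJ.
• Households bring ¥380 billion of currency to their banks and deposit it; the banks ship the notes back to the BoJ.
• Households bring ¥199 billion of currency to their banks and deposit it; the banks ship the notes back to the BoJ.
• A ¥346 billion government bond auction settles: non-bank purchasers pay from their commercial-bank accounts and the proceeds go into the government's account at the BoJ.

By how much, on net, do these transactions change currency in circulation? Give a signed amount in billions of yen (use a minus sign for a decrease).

-¥575 billion

Asset sale (to non-banks) ¥464 billion: no currency enters or leaves circulation → 0.
Currency withdrawal ¥4 billion: notes leave the central bank → +¥4B.
Currency deposit ¥380 billion: notes return to the central bank → −¥380B.
Currency deposit ¥199 billion: notes return to the central bank → −¥199B.
Government account inflow ¥346 billion: no currency enters or leaves circulation → 0.
Net: 0 + 4 − 380 − 199 + 0 = -¥575 billion.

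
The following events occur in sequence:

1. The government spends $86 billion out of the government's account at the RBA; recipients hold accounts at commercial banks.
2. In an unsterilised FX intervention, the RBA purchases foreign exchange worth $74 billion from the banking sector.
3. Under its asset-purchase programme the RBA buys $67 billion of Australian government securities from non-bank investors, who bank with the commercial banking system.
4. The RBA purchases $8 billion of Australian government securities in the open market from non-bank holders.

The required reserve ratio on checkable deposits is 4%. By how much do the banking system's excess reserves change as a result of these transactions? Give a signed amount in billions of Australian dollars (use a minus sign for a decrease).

Government spending $86 billion: reserves +$86B, deposits +$86B.
FX purchase $74 billion: reserves +$74B, deposits 0.
Asset purchase (from non-banks) $67 billion: reserves +$67B, deposits +$67B.
Asset purchase (from non-banks) $8 billion: reserves +$8B, deposits +$8B.
Totals: Δreserves = +$235B, Δdeposits = +$161B.
Δrequired reserves = 4% × +$161B = +$6.44B.
Δexcess reserves = Δreserves − Δrequired = +$235B − (+$6.44B) = +$228.56 billion.

+$228.56 billion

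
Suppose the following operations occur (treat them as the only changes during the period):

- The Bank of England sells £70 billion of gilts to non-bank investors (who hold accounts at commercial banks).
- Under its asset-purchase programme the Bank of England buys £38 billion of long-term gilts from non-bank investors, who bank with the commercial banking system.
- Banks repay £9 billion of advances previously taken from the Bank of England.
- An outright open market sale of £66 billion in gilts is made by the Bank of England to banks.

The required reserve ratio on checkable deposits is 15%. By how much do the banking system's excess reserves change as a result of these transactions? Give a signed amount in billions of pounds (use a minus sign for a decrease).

-£102.2 billion

Asset sale (to non-banks) £70 billion: reserves −£70B, deposits −£70B.
Asset purchase (from non-banks) £38 billion: reserves +£38B, deposits +£38B.
Discount-window repayment £9 billion: reserves −£9B, deposits 0.
OMO sale (to banks) £66 billion: reserves −£66B, deposits 0.
Totals: Δreserves = −£107B, Δdeposits = −£32B.
Δrequired reserves = 15% × −£32B = −£4.8B.
Δexcess reserves = Δreserves − Δrequired = −£107B − (−£4.8B) = -£102.2 billion.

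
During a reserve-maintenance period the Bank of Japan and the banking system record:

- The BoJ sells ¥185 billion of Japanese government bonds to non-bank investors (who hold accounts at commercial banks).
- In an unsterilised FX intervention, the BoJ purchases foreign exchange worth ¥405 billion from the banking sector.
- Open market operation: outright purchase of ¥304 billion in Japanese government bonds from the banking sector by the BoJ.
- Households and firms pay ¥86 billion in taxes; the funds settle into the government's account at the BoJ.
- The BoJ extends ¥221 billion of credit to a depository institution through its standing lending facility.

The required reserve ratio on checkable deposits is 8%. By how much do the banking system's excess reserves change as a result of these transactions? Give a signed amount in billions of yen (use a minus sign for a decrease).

+¥680.68 billion

Asset sale (to non-banks) ¥185 billion: reserves −¥185B, deposits −¥185B.
FX purchase ¥405 billion: reserves +¥405B, deposits 0.
OMO purchase (from banks) ¥304 billion: reserves +¥304B, deposits 0.
Government account inflow ¥86 billion: reserves −¥86B, deposits −¥86B.
Discount-window loan ¥221 billion: reserves +¥221B, deposits 0.
Totals: Δreserves = +¥659B, Δdeposits = −¥271B.
Δrequired reserves = 8% × −¥271B = −¥21.68B.
Δexcess reserves = Δreserves − Δrequired = +¥659B − (−¥21.68B) = +¥680.68 billion.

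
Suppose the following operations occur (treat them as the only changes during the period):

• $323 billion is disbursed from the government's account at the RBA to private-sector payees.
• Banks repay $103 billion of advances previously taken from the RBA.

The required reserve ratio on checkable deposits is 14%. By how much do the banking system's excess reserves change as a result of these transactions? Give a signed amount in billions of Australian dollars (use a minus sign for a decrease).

Government spending $323 billion: reserves +$323B, deposits +$323B.
Discount-window repayment $103 billion: reserves −$103B, deposits 0.
Totals: Δreserves = +$220B, Δdeposits = +$323B.
Δrequired reserves = 14% × +$323B = +$45.22B.
Δexcess reserves = Δreserves − Δrequired = +$220B − (+$45.22B) = +$174.78 billion.

+$174.78 billion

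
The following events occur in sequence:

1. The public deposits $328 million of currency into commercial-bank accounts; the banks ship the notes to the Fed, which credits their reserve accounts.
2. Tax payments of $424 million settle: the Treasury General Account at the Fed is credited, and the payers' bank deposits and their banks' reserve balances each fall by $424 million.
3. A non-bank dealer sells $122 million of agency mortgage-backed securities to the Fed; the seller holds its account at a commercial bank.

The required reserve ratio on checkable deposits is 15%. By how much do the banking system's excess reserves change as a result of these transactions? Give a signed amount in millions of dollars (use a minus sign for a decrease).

+$22.1 million

Currency deposit $328 million: reserves +$328M, deposits +$328M.
Government account inflow $424 million: reserves −$424M, deposits −$424M.
Asset purchase (from non-banks) $122 million: reserves +$122M, deposits +$122M.
Totals: Δreserves = +$26M, Δdeposits = +$26M.
Δrequired reserves = 15% × +$26M = +$3.9M.
Δexcess reserves = Δreserves − Δrequired = +$26M − (+$3.9M) = +$22.1 million.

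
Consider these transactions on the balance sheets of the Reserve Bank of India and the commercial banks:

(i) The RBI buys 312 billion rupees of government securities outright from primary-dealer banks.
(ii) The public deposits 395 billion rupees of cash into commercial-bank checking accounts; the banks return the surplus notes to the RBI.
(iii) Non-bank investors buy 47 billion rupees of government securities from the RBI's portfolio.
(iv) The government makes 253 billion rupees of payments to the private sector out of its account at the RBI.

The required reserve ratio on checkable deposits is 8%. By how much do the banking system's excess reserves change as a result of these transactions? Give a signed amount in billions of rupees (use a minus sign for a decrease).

OMO purchase (from banks) 312 billion rupees: reserves +312B, deposits 0.
Currency deposit 395 billion rupees: reserves +395B, deposits +395B.
Asset sale (to non-banks) 47 billion rupees: reserves −47B, deposits −47B.
Government spending 253 billion rupees: reserves +253B, deposits +253B.
Totals: Δreserves = +913B, Δdeposits = +601B.
Δrequired reserves = 8% × +601B = +48.08B.
Δexcess reserves = Δreserves − Δrequired = +913B − (+48.08B) = +864.92 billion.

+864.92 billion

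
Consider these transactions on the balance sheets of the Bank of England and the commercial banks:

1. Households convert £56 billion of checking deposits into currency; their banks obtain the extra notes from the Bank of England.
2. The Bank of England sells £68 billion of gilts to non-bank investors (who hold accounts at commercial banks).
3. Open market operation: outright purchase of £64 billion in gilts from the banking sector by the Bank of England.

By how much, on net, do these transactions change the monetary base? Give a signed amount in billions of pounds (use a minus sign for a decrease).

-£4 billion

Currency withdrawal £56 billion: just a shift between currency and reserves — both are base money → 0.
Asset sale (to non-banks) £68 billion: Bank of England balance sheet contracts → −£68B.
OMO purchase (from banks) £64 billion: Bank of England balance sheet expands → +£64B.
Net: 0 − 68 + 64 = -£4 billion.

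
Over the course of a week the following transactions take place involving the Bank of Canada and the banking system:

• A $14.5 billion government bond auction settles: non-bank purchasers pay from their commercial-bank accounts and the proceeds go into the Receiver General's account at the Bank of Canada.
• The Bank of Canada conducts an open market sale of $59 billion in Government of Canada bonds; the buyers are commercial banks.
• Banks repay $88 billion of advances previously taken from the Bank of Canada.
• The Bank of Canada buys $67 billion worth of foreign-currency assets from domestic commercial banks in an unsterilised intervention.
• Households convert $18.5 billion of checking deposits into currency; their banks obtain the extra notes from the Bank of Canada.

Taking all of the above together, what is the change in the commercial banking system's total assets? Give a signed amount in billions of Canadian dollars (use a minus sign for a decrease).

-$121 billion

Government account inflow $14.5 billion: bank balance sheets shrink → −$14.5B.
OMO sale (to banks) $59 billion: just an asset swap on bank balance sheets → 0.
Discount-window repayment $88 billion: bank balance sheets shrink → −$88B.
FX purchase $67 billion: just an asset swap on bank balance sheets → 0.
Currency withdrawal $18.5 billion: bank balance sheets shrink → −$18.5B.
Net: −14.5 + 0 − 88 + 0 − 18.5 = -$121 billion.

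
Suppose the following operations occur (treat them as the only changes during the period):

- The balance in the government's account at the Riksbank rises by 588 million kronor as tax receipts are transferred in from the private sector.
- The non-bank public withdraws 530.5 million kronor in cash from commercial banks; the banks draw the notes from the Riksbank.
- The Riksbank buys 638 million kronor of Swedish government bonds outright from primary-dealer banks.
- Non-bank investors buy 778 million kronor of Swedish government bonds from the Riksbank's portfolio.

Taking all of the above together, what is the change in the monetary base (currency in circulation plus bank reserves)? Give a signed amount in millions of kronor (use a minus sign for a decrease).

Riksbank balance sheet:
  Assets:      Securities −140M
  Liabilities: Bank reserves −1258.5M, Currency in circulation +530.5M, Government deposits +588M
Monetary base = currency + reserves: +530.5M + (−1258.5M) = -728 million.

-728 million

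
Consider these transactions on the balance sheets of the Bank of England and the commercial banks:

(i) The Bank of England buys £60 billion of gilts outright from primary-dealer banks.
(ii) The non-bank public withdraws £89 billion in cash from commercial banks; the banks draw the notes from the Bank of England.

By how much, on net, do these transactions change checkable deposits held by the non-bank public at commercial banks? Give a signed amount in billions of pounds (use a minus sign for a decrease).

OMO purchase (from banks) £60 billion: the counterparty is a bank, so public deposits are unchanged → 0.
Currency withdrawal £89 billion: non-bank counterparties' bank balances fall → −£89B.
Net: 0 − 89 = -£89 billion.

-£89 billion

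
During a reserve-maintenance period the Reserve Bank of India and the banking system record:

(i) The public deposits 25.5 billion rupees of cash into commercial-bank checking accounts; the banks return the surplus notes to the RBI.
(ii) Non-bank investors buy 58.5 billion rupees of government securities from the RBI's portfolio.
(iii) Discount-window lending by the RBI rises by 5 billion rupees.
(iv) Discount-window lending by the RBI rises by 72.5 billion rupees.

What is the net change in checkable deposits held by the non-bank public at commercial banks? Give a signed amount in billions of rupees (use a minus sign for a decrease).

-33 billion

RBI balance sheet:
  Assets:      Securities −58.5B, Loans to banks +77.5B
  Liabilities: Bank reserves +44.5B, Currency in circulation −25.5B
Commercial banking system:
  Assets:      Reserves at CB +44.5B
  Liabilities: Checkable deposits −33B, Borrowings from CB +77.5B
So the change in checkable deposits held by the non-bank public at commercial banks is -33 billion.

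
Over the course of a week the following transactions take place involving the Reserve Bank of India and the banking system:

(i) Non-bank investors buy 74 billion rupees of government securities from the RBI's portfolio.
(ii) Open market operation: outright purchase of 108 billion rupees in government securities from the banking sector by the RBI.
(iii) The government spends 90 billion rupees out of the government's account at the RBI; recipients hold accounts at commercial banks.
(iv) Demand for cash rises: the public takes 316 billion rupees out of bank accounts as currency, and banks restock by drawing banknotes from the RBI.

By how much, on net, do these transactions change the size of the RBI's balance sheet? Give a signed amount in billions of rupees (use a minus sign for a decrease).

Asset sale (to non-banks) 74 billion rupees: an RBI asset is shed → −74B.
OMO purchase (from banks) 108 billion rupees: an RBI asset is acquired → +108B.
Government spending 90 billion rupees: only the composition of liabilities changes → 0.
Currency withdrawal 316 billion rupees: only the composition of liabilities changes → 0.
Net: −74 + 108 + 0 + 0 = +34 billion.

+34 billion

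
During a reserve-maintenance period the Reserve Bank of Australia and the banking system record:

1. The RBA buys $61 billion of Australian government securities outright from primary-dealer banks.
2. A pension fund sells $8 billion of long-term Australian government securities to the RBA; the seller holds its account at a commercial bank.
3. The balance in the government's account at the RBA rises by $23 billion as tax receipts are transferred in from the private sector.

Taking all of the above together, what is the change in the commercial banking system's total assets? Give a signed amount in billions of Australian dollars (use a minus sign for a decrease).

OMO purchase (from banks) $61 billion: just an asset swap on bank balance sheets → 0.
Asset purchase (from non-banks) $8 billion: bank balance sheets expand → +$8B.
Government account inflow $23 billion: bank balance sheets shrink → −$23B.
Net: 0 + 8 − 23 = -$15 billion.

-$15 billion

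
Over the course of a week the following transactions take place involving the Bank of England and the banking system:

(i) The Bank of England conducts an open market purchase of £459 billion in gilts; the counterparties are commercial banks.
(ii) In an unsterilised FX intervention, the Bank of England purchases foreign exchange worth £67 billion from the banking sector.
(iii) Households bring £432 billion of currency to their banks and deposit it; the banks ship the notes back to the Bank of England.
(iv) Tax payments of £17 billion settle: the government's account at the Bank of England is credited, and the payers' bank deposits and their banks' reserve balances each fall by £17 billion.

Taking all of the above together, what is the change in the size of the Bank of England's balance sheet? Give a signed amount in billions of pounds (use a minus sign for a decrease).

+£526 billion

Bank of England balance sheet:
  Assets:      Securities +£459B, Foreign assets +£67B
  Liabilities: Bank reserves +£941B, Currency in circulation −£432B, Government deposits +£17B
Commercial banking system:
  Assets:      Reserves at CB +£941B, Securities −£459B, Foreign assets −£67B
  Liabilities: Checkable deposits +£415B
Change in total Bank of England assets = +£526 billion.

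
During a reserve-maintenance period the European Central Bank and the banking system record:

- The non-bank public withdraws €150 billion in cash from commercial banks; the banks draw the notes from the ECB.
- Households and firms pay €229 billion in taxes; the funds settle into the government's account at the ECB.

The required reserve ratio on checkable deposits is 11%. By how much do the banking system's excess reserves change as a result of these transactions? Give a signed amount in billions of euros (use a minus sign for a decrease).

-€337.31 billion

Currency withdrawal €150 billion: reserves −€150B, deposits −€150B.
Government account inflow €229 billion: reserves −€229B, deposits −€229B.
Totals: Δreserves = −€379B, Δdeposits = −€379B.
Δrequired reserves = 11% × −€379B = −€41.69B.
Δexcess reserves = Δreserves − Δrequired = −€379B − (−€41.69B) = -€337.31 billion.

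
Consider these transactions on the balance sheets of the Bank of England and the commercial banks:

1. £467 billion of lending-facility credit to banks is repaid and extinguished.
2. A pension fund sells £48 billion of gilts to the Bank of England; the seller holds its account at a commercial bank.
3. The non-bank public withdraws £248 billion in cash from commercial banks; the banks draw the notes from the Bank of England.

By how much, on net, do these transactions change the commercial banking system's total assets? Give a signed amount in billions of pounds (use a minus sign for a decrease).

Discount-window repayment £467 billion: bank balance sheets shrink → −£467B.
Asset purchase (from non-banks) £48 billion: bank balance sheets expand → +£48B.
Currency withdrawal £248 billion: bank balance sheets shrink → −£248B.
Net: −467 + 48 − 248 = -£667 billion.

-£667 billion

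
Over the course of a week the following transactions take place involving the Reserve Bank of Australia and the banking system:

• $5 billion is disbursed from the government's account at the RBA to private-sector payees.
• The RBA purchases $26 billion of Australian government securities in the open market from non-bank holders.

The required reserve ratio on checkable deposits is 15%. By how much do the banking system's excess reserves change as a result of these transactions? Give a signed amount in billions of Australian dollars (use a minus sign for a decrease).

+$26.35 billion

Government spending $5 billion: reserves +$5B, deposits +$5B.
Asset purchase (from non-banks) $26 billion: reserves +$26B, deposits +$26B.
Totals: Δreserves = +$31B, Δdeposits = +$31B.
Δrequired reserves = 15% × +$31B = +$4.65B.
Δexcess reserves = Δreserves − Δrequired = +$31B − (+$4.65B) = +$26.35 billion.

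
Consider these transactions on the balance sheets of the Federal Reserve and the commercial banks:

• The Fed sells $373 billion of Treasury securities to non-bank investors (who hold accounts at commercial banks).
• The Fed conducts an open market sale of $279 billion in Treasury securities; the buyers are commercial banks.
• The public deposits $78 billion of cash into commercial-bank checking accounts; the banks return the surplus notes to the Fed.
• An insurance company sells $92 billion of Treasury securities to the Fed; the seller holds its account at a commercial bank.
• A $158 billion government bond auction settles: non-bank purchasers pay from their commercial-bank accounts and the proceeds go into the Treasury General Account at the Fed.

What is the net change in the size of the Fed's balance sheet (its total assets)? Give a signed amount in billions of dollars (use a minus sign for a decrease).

-$560 billion

Fed balance sheet:
  Assets:      Securities −$560B
  Liabilities: Bank reserves −$640B, Currency in circulation −$78B, Government deposits +$158B
Change in total Fed assets = -$560 billion.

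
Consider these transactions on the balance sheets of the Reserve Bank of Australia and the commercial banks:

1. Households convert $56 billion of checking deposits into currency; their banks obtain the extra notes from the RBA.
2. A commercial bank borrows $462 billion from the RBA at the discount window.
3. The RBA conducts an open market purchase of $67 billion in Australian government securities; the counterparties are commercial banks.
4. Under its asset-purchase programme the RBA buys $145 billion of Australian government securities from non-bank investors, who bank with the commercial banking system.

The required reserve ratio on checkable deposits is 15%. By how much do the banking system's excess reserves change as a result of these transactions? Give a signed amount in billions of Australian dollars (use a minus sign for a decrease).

Currency withdrawal $56 billion: reserves −$56B, deposits −$56B.
Discount-window loan $462 billion: reserves +$462B, deposits 0.
OMO purchase (from banks) $67 billion: reserves +$67B, deposits 0.
Asset purchase (from non-banks) $145 billion: reserves +$145B, deposits +$145B.
Totals: Δreserves = +$618B, Δdeposits = +$89B.
Δrequired reserves = 15% × +$89B = +$13.35B.
Δexcess reserves = Δreserves − Δrequired = +$618B − (+$13.35B) = +$604.65 billion.

+$604.65 billion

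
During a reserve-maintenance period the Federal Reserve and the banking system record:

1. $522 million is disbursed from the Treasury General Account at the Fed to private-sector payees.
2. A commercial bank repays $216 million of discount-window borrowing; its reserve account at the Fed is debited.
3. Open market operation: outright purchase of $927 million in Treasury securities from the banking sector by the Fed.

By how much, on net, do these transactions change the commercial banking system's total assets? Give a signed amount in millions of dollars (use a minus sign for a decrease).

+$306 million

Fed balance sheet:
  Assets:      Securities +$927M, Loans to banks −$216M
  Liabilities: Bank reserves +$1233M, Government deposits −$522M
Commercial banking system:
  Assets:      Reserves at CB +$1233M, Securities −$927M
  Liabilities: Checkable deposits +$522M, Borrowings from CB −$216M
Change in total bank assets = +$306 million.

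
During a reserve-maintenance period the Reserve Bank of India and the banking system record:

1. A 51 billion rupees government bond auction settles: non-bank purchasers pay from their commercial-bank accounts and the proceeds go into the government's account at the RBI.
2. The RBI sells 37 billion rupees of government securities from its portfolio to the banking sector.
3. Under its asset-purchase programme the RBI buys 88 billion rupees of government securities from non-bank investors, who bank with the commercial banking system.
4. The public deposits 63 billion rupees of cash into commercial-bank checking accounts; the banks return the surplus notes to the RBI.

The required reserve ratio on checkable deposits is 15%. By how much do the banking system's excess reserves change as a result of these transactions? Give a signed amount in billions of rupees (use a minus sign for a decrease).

Government account inflow 51 billion rupees: reserves −51B, deposits −51B.
OMO sale (to banks) 37 billion rupees: reserves −37B, deposits 0.
Asset purchase (from non-banks) 88 billion rupees: reserves +88B, deposits +88B.
Currency deposit 63 billion rupees: reserves +63B, deposits +63B.
Totals: Δreserves = +63B, Δdeposits = +100B.
Δrequired reserves = 15% × +100B = +15B.
Δexcess reserves = Δreserves − Δrequired = +63B − (+15B) = +48 billion.

+48 billion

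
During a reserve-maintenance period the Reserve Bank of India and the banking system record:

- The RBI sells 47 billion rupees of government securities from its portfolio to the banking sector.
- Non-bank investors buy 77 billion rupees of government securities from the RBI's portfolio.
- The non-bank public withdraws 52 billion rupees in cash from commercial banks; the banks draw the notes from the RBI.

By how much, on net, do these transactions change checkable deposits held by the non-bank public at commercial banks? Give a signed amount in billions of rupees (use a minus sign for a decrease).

-129 billion

RBI balance sheet:
  Assets:      Securities −124B
  Liabilities: Bank reserves −176B, Currency in circulation +52B
Commercial banking system:
  Assets:      Reserves at CB −176B, Securities +47B
  Liabilities: Checkable deposits −129B
So the change in checkable deposits held by the non-bank public at commercial banks is -129 billion.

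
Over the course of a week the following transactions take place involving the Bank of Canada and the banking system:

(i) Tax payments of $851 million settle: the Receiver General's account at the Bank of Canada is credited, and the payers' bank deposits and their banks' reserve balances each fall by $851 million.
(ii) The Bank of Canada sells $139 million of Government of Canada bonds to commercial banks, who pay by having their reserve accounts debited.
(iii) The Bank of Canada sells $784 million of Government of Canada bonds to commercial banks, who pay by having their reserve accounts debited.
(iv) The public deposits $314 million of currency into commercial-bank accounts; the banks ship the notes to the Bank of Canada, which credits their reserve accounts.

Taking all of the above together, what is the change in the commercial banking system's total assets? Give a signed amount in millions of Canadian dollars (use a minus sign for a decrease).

-$537 million

Government account inflow $851 million: bank balance sheets shrink → −$851M.
OMO sale (to banks) $139 million: just an asset swap on bank balance sheets → 0.
OMO sale (to banks) $784 million: just an asset swap on bank balance sheets → 0.
Currency deposit $314 million: bank balance sheets expand → +$314M.
Net: −851 + 0 + 0 + 314 = -$537 million.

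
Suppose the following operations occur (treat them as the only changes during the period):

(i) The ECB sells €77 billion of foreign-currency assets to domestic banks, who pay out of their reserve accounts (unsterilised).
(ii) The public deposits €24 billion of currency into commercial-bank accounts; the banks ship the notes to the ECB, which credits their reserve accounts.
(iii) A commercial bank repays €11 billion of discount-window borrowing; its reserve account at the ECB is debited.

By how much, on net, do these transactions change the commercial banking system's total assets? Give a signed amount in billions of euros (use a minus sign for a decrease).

FX sale €77 billion: just an asset swap on bank balance sheets → 0.
Currency deposit €24 billion: bank balance sheets expand → +€24B.
Discount-window repayment €11 billion: bank balance sheets shrink → −€11B.
Net: 0 + 24 − 11 = +€13 billion.

+€13 billion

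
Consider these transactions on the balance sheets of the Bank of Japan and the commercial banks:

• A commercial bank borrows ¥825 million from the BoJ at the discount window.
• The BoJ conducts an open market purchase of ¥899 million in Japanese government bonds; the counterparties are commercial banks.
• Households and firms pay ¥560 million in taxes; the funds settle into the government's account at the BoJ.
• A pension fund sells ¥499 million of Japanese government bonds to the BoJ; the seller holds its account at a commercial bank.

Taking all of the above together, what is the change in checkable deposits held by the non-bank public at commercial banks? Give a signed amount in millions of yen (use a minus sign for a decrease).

BoJ balance sheet:
  Assets:      Securities +¥1398M, Loans to banks +¥825M
  Liabilities: Bank reserves +¥1663M, Government deposits +¥560M
Commercial banking system:
  Assets:      Reserves at CB +¥1663M, Securities −¥899M
  Liabilities: Checkable deposits −¥61M, Borrowings from CB +¥825M
So the change in checkable deposits held by the non-bank public at commercial banks is -¥61 million.

-¥61 million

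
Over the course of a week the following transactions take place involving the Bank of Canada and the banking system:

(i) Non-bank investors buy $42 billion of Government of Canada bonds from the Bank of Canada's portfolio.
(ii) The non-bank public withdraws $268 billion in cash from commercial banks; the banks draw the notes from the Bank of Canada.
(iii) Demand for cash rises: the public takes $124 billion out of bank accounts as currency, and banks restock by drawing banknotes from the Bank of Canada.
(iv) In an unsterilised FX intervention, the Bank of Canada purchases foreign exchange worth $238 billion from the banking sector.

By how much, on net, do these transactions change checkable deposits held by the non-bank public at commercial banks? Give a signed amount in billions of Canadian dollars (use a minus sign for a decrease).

Asset sale (to non-banks) $42 billion: non-bank counterparties' bank balances fall → −$42B.
Currency withdrawal $268 billion: non-bank counterparties' bank balances fall → −$268B.
Currency withdrawal $124 billion: non-bank counterparties' bank balances fall → −$124B.
FX purchase $238 billion: the counterparty is a bank, so public deposits are unchanged → 0.
Net: −42 − 268 − 124 + 0 = -$434 billion.

-$434 billion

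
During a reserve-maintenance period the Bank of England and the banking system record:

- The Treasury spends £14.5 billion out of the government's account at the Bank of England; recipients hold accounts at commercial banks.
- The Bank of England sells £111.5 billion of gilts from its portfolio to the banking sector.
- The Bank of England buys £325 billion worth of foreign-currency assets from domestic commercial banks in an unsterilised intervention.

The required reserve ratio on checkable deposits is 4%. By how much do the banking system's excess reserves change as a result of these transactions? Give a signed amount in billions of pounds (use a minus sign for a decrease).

Government spending £14.5 billion: reserves +£14.5B, deposits +£14.5B.
OMO sale (to banks) £111.5 billion: reserves −£111.5B, deposits 0.
FX purchase £325 billion: reserves +£325B, deposits 0.
Totals: Δreserves = +£228B, Δdeposits = +£14.5B.
Δrequired reserves = 4% × +£14.5B = +£0.58B.
Δexcess reserves = Δreserves − Δrequired = +£228B − (+£0.58B) = +£227.42 billion.

+£227.42 billion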